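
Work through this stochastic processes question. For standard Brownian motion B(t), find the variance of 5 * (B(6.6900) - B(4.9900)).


Var(alpha*(B(t)-B(s))) = alpha^2 * (t-s)
= 5^2 * (6.6900 - 4.9900)
= 25 * 1.7000
= 42.5000

42.5000


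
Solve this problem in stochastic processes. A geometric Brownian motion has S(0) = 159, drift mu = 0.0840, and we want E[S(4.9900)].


E[S(t)] = S(0) * exp(mu * t)
= 159 * exp(0.0840 * 4.9900)
= 159 * 1.5207
= 241.7887

241.7887


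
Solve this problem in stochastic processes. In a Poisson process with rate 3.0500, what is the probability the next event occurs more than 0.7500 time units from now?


P(X > t) = exp(-lambda * t)
= exp(-3.0500 * 0.7500)
= exp(-2.2875) = 0.1015

0.1015


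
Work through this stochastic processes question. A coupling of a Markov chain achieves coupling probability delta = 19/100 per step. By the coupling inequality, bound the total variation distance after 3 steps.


TV distance bound <= (1-delta)^n
= (1 - 0.1900)^3
= 0.8100^3
= 0.5314

0.5314


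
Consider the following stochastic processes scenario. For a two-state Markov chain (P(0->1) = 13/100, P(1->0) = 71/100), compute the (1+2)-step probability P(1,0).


P^3 = P^1 * P^2
Computing via matrix multiplication of the transition matrix.
Entry (1,0) of P^3 = 0.8418

0.8418


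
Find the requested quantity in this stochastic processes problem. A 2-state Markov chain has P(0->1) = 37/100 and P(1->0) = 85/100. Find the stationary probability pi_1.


Stationary distribution: pi_0 = p10/(p01+p10), pi_1 = p01/(p01+p10)
p01 = 0.3700, p10 = 0.8500
pi_1 = 0.3033

0.3033


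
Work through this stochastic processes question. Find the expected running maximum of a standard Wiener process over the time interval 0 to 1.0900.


E(max B(s)) = sqrt(2t/pi)
= sqrt(2*1.0900/pi)
= sqrt(0.6939)
= 0.8330

0.8330


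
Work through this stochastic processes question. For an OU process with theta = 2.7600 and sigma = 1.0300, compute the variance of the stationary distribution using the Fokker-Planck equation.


Stationary variance = sigma^2 / (2*theta)
= 1.0300^2 / (2*2.7600)
= 1.0609 / 5.5200
= 0.1922

0.1922


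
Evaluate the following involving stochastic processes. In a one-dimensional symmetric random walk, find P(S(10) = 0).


P(S(10) = 0) = C(10,5) / 4^5
= 252 / 1024
= 0.2461

0.2461


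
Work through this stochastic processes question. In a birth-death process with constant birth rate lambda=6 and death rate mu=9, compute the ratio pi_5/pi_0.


For birth-death process, pi_n/pi_0 = (lambda/mu)^n
= (6/9)^5
= 0.1317

0.1317


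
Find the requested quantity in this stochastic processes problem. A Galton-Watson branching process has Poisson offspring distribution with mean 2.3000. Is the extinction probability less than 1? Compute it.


Since mu = 2.3000 > 1, extinction prob q < 1.
Solve s = exp(mu*(s-1)) iteratively.
q = 0.1376

0.1376


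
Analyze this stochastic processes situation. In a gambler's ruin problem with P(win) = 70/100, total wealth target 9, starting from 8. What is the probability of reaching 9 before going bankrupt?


Gambler's ruin formula:
r = q/p = 0.3000/0.7000 = 0.4286
P(win) = (1 - r^i)/(1 - r^N)
= (1 - 0.4286^8)/(1 - 0.4286^9)
= 0.9993

0.9993


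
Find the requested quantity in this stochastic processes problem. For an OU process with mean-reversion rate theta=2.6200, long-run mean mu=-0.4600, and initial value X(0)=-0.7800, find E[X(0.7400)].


E[X(t)] = mu + (X(0) - mu)*exp(-theta*t)
= -0.4600 + (-0.7800 - -0.4600)*exp(-2.6200*0.7400)
= -0.4600 + -0.3200 * 0.1439
= -0.5060

-0.5060


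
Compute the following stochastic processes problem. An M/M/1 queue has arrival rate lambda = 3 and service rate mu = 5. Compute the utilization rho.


rho = lambda/mu
= 3/5
= 0.6000

0.6000


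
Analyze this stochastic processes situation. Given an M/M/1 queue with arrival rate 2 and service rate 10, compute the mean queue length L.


rho = 2/10 = 0.2000
L = rho/(1-rho)
= 0.2000/0.8000
= 0.2500

0.2500


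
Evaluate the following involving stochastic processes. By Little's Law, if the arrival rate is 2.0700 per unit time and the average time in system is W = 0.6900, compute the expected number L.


Little's Law: L = lambda * W
= 2.0700 * 0.6900
= 1.4283

1.4283


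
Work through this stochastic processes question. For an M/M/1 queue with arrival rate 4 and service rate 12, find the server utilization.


rho = lambda/mu
= 4/12
= 0.3333

0.3333


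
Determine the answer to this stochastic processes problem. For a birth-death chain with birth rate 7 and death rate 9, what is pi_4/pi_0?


For birth-death process, pi_n/pi_0 = (lambda/mu)^n
= (7/9)^4
= 0.3660

0.3660


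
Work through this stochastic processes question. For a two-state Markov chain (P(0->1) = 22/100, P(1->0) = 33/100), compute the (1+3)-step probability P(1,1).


P^4 = P^1 * P^3
Computing via matrix multiplication of the transition matrix.
Entry (1,1) of P^4 = 0.4246

0.4246


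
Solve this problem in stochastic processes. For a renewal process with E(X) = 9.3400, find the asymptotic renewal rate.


Long-run renewal rate = 1/E(X)
= 1/9.3400
= 0.1071

0.1071


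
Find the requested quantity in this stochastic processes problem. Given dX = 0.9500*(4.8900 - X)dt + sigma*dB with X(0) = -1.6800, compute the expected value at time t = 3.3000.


E[X(t)] = mu + (X(0) - mu)*exp(-theta*t)
= 4.8900 + (-1.6800 - 4.8900)*exp(-0.9500*3.3000)
= 4.8900 + -6.5700 * 0.0435
= 4.6042

4.6042


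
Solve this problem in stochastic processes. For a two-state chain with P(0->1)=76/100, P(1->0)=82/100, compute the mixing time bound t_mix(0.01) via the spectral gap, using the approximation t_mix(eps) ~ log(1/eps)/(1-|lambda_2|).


lambda_2 = |1 - p01 - p10| = |1 - 0.7600 - 0.8200| = 0.5800
t_mix ~ log(1/eps)/(1 - |lambda_2|)
= log(100)/(1 - 0.5800) = 4.6052/0.4200
= 10.9647

10.9647


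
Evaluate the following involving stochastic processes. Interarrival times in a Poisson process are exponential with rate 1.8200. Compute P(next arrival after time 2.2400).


P(X > t) = exp(-lambda * t)
= exp(-1.8200 * 2.2400)
= exp(-4.0768) = 0.0170

0.0170


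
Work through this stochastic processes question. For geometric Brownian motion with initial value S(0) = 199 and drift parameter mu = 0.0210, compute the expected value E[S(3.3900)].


E[S(t)] = S(0) * exp(mu * t)
= 199 * exp(0.0210 * 3.3900)
= 199 * 1.0738
= 213.6833

213.6833


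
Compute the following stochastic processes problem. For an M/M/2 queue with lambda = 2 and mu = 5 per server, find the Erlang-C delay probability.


a = lambda/mu = 0.4000
rho = a/c = 0.2000
Erlang-C formula applied:
C(c,a) = 0.0667

0.0667


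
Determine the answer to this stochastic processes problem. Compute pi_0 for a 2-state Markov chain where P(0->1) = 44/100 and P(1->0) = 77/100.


Stationary distribution: pi_0 = p10/(p01+p10), pi_1 = p01/(p01+p10)
p01 = 0.4400, p10 = 0.7700
pi_0 = 0.6364

0.6364


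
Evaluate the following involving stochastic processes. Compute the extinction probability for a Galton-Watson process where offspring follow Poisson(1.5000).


Since mu = 1.5000 > 1, extinction prob q < 1.
Solve s = exp(mu*(s-1)) iteratively.
q = 0.4172

0.4172


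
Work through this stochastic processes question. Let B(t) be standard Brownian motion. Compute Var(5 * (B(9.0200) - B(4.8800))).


Var(alpha*(B(t)-B(s))) = alpha^2 * (t-s)
= 5^2 * (9.0200 - 4.8800)
= 25 * 4.1400
= 103.5000

103.5000


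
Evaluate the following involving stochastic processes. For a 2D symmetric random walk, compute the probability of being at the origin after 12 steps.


P = C(12,6)^2 / 4^12
= 924^2 / 16777216
= 853776 / 16777216
= 0.0509

0.0509


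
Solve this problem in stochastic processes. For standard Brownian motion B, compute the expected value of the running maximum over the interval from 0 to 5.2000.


E(max B(s)) = sqrt(2t/pi)
= sqrt(2*5.2000/pi)
= sqrt(3.3104)
= 1.8195

1.8195


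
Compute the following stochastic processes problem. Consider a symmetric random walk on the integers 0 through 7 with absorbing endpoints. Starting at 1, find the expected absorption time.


For symmetric RW on 0,...,N with absorbing barriers, E(i) = i*(N-i)
E(1) = 1 * 6 = 6

6


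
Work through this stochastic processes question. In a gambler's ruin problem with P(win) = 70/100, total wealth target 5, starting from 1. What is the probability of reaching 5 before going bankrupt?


Gambler's ruin formula:
r = q/p = 0.3000/0.7000 = 0.4286
P(win) = (1 - r^i)/(1 - r^N)
= (1 - 0.4286^1)/(1 - 0.4286^5)
= 0.5798

0.5798


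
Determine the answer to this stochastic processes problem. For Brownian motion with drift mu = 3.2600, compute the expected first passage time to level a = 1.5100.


Expected first passage time = a/mu
= 1.5100/3.2600
= 0.4632

0.4632


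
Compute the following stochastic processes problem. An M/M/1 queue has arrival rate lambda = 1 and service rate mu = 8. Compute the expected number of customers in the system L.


rho = 1/8 = 0.1250
L = rho/(1-rho)
= 0.1250/0.8750
= 0.1429

0.1429


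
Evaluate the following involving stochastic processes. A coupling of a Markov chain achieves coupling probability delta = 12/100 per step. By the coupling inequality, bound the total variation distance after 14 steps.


TV distance bound <= (1-delta)^n
= (1 - 0.1200)^14
= 0.8800^14
= 0.1670

0.1670


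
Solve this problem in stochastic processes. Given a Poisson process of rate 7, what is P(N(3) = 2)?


P(N(t)=k) = (lambda*t)^k * exp(-lambda*t) / k!
lambda*t = 21
= 21^2 * exp(-21) / 2!
= 441 * 7.5826e-10 / 2
= 1.6720e-07

1.6720e-07


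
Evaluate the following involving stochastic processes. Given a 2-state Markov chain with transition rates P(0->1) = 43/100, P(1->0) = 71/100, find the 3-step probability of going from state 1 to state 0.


Computing P^3 by matrix multiplication.
P = [[0.5700, 0.4300], [0.7100, 0.2900]]
After raising P to the power 3:
P^3(1,0) = 0.6245

0.6245


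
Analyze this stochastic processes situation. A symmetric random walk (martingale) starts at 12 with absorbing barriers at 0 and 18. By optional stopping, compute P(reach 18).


By optional stopping theorem: E(M at tau) = M(0) = 12
P(hit 18)*18 + P(hit 0)*0 = 12
P(hit 18) = (12 - 0)/(18 - 0) = 2/3 = 0.6667

0.6667


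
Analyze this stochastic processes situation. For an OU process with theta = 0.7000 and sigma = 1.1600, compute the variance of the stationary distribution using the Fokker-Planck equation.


Stationary variance = sigma^2 / (2*theta)
= 1.1600^2 / (2*0.7000)
= 1.3456 / 1.4000
= 0.9611

0.9611


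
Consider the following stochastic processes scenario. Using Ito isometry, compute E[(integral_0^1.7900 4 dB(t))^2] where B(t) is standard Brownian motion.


By Ito isometry: E[(int f dB)^2] = int f^2 dt
= 4^2 * 1.7900
= 16 * 1.7900 = 28.6400

28.6400


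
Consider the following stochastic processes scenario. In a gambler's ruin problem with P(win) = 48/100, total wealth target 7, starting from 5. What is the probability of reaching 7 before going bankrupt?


Gambler's ruin formula:
r = q/p = 0.5200/0.4800 = 1.0833
P(win) = (1 - r^i)/(1 - r^N)
= (1 - 1.0833^5)/(1 - 1.0833^7)
= 0.6551

0.6551


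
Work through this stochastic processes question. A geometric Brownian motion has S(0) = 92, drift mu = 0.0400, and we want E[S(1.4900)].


E[S(t)] = S(0) * exp(mu * t)
= 92 * exp(0.0400 * 1.4900)
= 92 * 1.0614
= 97.6499

97.6499


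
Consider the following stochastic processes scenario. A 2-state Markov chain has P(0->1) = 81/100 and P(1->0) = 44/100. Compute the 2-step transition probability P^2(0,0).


Computing P^2 by matrix multiplication.
P = [[0.1900, 0.8100], [0.4400, 0.5600]]
After raising P to the power 2:
P^2(0,0) = 0.3925

0.3925


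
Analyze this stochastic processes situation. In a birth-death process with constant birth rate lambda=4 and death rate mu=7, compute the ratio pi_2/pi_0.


For birth-death process, pi_n/pi_0 = (lambda/mu)^n
= (4/7)^2
= 0.3265

0.3265


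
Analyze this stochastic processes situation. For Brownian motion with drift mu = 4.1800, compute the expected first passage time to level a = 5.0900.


Expected first passage time = a/mu
= 5.0900/4.1800
= 1.2177

1.2177


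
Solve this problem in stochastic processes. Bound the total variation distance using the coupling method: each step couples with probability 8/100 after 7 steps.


TV distance bound <= (1-delta)^n
= (1 - 0.0800)^7
= 0.9200^7
= 0.5578

0.5578


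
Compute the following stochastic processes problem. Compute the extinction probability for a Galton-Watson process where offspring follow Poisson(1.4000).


Since mu = 1.4000 > 1, extinction prob q < 1.
Solve s = exp(mu*(s-1)) iteratively.
q = 0.4890

0.4890


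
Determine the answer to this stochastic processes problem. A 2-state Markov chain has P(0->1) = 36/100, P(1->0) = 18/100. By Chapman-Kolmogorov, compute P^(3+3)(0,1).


P^6 = P^3 * P^3
Computing via matrix multiplication of the transition matrix.
Entry (0,1) of P^6 = 0.6604

0.6604


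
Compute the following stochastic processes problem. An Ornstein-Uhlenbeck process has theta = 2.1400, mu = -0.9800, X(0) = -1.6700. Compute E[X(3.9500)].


E[X(t)] = mu + (X(0) - mu)*exp(-theta*t)
= -0.9800 + (-1.6700 - -0.9800)*exp(-2.1400*3.9500)
= -0.9800 + -0.6900 * 2.1326e-04
= -0.9801

-0.9801


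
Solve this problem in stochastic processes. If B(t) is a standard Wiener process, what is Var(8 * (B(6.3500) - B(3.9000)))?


Var(alpha*(B(t)-B(s))) = alpha^2 * (t-s)
= 8^2 * (6.3500 - 3.9000)
= 64 * 2.4500
= 156.8000

156.8000


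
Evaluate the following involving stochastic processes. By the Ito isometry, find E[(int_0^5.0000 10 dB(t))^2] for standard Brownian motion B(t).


By Ito isometry: E[(int f dB)^2] = int f^2 dt
= 10^2 * 5.0000
= 100 * 5.0000 = 500.0000

500.0000


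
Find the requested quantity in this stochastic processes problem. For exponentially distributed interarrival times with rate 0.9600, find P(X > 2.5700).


P(X > t) = exp(-lambda * t)
= exp(-0.9600 * 2.5700)
= exp(-2.4672) = 0.0848

0.0848


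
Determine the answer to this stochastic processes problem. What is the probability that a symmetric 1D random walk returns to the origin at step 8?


P(S(8) = 0) = C(8,4) / 4^4
= 70 / 256
= 0.2734

0.2734


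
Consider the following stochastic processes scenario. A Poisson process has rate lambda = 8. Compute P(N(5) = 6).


P(N(t)=k) = (lambda*t)^k * exp(-lambda*t) / k!
lambda*t = 40
= 40^6 * exp(-40) / 6!
= 4096000000 * 4.2484e-18 / 720
= 2.4168e-11

2.4168e-11


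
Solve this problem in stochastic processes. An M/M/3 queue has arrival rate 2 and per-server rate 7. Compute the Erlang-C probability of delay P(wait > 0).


a = lambda/mu = 0.2857
rho = a/c = 0.0952
Erlang-C formula applied:
C(c,a) = 0.0032

0.0032


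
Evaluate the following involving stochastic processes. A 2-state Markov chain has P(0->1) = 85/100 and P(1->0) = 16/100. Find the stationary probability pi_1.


Stationary distribution: pi_0 = p10/(p01+p10), pi_1 = p01/(p01+p10)
p01 = 0.8500, p10 = 0.1600
pi_1 = 0.8416

0.8416


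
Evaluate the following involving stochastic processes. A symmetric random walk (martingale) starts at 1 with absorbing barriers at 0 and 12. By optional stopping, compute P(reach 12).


By optional stopping theorem: E(M at tau) = M(0) = 1
P(hit 12)*12 + P(hit 0)*0 = 1
P(hit 12) = (1 - 0)/(12 - 0) = 1/12 = 0.0833

0.0833


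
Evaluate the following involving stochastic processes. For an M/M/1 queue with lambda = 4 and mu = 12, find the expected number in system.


rho = 4/12 = 0.3333
L = rho/(1-rho)
= 0.3333/0.6667
= 0.5000

0.5000


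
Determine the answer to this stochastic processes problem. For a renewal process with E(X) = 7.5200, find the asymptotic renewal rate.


Long-run renewal rate = 1/E(X)
= 1/7.5200
= 0.1330

0.1330


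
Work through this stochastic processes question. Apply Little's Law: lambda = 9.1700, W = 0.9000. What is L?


Little's Law: L = lambda * W
= 9.1700 * 0.9000
= 8.2530

8.2530


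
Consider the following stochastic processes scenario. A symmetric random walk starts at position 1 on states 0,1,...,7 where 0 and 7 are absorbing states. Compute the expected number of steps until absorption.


For symmetric RW on 0,...,N with absorbing barriers, E(i) = i*(N-i)
E(1) = 1 * 6 = 6

6


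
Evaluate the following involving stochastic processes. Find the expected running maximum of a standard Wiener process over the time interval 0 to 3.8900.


E(max B(s)) = sqrt(2t/pi)
= sqrt(2*3.8900/pi)
= sqrt(2.4765)
= 1.5737

1.5737


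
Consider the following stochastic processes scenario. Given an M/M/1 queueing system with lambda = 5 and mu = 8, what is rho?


rho = lambda/mu
= 5/8
= 0.6250

0.6250


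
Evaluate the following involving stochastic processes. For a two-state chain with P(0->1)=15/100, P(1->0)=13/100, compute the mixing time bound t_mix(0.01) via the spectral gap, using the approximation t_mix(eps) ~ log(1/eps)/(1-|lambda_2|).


lambda_2 = |1 - p01 - p10| = |1 - 0.1500 - 0.1300| = 0.7200
t_mix ~ log(1/eps)/(1 - |lambda_2|)
= log(100)/(1 - 0.7200) = 4.6052/0.2800
= 16.4470

16.4470


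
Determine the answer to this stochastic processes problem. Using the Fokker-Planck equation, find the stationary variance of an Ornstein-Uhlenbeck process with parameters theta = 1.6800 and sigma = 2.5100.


Stationary variance = sigma^2 / (2*theta)
= 2.5100^2 / (2*1.6800)
= 6.3001 / 3.3600
= 1.8750

1.8750


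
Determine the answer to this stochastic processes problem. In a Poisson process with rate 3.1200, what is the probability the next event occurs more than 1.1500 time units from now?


P(X > t) = exp(-lambda * t)
= exp(-3.1200 * 1.1500)
= exp(-3.5880) = 0.0277

0.0277


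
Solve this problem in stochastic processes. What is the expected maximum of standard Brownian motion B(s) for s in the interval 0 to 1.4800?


E(max B(s)) = sqrt(2t/pi)
= sqrt(2*1.4800/pi)
= sqrt(0.9422)
= 0.9707

0.9707


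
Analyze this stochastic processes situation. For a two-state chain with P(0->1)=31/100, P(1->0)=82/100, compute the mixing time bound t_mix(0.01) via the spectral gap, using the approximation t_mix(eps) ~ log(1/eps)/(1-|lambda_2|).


lambda_2 = |1 - p01 - p10| = |1 - 0.3100 - 0.8200| = 0.1300
t_mix ~ log(1/eps)/(1 - |lambda_2|)
= log(100)/(1 - 0.1300) = 4.6052/0.8700
= 5.2933

5.2933


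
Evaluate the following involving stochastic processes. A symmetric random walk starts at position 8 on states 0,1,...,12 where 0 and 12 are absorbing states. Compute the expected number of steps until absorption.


For symmetric RW on 0,...,N with absorbing barriers, E(i) = i*(N-i)
E(8) = 8 * 4 = 32

32


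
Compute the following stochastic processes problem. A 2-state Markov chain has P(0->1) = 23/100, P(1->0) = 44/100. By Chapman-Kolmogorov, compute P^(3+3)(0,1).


P^6 = P^3 * P^3
Computing via matrix multiplication of the transition matrix.
Entry (0,1) of P^6 = 0.3428

0.3428


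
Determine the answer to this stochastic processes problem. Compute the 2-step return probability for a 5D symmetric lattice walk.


P(return in 2 steps) = P(reverse first step) = 1/(2d)
= 1/10
= 0.1000

0.1000


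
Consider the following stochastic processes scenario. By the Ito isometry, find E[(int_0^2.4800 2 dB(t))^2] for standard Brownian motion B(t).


By Ito isometry: E[(int f dB)^2] = int f^2 dt
= 2^2 * 2.4800
= 4 * 2.4800 = 9.9200

9.9200


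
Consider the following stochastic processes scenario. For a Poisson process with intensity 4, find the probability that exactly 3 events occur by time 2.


P(N(t)=k) = (lambda*t)^k * exp(-lambda*t) / k!
lambda*t = 8
= 8^3 * exp(-8) / 3!
= 512 * 3.3546e-04 / 6
= 0.0286

0.0286


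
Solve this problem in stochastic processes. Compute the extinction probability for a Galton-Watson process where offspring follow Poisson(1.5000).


Since mu = 1.5000 > 1, extinction prob q < 1.
Solve s = exp(mu*(s-1)) iteratively.
q = 0.4172

0.4172


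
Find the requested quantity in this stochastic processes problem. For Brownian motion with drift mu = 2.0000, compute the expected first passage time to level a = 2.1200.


Expected first passage time = a/mu
= 2.1200/2.0000
= 1.0600

1.0600


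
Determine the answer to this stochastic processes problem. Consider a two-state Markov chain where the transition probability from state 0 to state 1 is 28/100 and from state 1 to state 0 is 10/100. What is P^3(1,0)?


Computing P^3 by matrix multiplication.
P = [[0.7200, 0.2800], [0.1000, 0.9000]]
After raising P to the power 3:
P^3(1,0) = 0.2004

0.2004


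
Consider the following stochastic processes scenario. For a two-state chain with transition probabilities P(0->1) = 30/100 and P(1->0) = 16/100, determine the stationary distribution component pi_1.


Stationary distribution: pi_0 = p10/(p01+p10), pi_1 = p01/(p01+p10)
p01 = 0.3000, p10 = 0.1600
pi_1 = 0.6522

0.6522


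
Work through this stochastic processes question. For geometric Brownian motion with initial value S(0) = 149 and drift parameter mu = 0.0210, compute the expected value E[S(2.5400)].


E[S(t)] = S(0) * exp(mu * t)
= 149 * exp(0.0210 * 2.5400)
= 149 * 1.0548
= 157.1634

157.1634


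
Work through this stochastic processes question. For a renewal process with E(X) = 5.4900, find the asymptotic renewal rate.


Long-run renewal rate = 1/E(X)
= 1/5.4900
= 0.1821

0.1821


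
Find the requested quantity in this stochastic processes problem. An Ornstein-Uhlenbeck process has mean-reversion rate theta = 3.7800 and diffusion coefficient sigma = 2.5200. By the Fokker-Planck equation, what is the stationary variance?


Stationary variance = sigma^2 / (2*theta)
= 2.5200^2 / (2*3.7800)
= 6.3504 / 7.5600
= 0.8400

0.8400


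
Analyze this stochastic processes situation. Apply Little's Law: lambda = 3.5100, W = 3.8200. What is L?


Little's Law: L = lambda * W
= 3.5100 * 3.8200
= 13.4082

13.4082


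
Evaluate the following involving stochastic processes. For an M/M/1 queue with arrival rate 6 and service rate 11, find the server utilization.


rho = lambda/mu
= 6/11
= 0.5455

0.5455


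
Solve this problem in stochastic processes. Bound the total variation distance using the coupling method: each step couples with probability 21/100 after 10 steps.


TV distance bound <= (1-delta)^n
= (1 - 0.2100)^10
= 0.7900^10
= 0.0947

0.0947


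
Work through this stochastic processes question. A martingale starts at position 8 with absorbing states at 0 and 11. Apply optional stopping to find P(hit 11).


By optional stopping theorem: E(M at tau) = M(0) = 8
P(hit 11)*11 + P(hit 0)*0 = 8
P(hit 11) = (8 - 0)/(11 - 0) = 8/11 = 0.7273

0.7273


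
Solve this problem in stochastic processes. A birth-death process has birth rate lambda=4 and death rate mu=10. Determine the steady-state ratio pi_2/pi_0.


For birth-death process, pi_n/pi_0 = (lambda/mu)^n
= (4/10)^2
= 0.1600

0.1600


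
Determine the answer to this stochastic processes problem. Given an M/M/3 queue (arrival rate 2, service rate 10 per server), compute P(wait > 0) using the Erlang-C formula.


a = lambda/mu = 0.2000
rho = a/c = 0.0667
Erlang-C formula applied:
C(c,a) = 0.0012

0.0012


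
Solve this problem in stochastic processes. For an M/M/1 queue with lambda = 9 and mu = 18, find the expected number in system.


rho = 9/18 = 0.5000
L = rho/(1-rho)
= 0.5000/0.5000
= 1.0000

1.0000


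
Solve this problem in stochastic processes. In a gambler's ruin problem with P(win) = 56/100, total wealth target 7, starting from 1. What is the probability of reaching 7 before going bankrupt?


Gambler's ruin formula:
r = q/p = 0.4400/0.5600 = 0.7857
P(win) = (1 - r^i)/(1 - r^N)
= (1 - 0.7857^1)/(1 - 0.7857^7)
= 0.2629

0.2629


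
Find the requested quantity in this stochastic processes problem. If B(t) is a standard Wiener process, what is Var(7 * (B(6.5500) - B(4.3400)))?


Var(alpha*(B(t)-B(s))) = alpha^2 * (t-s)
= 7^2 * (6.5500 - 4.3400)
= 49 * 2.2100
= 108.2900

108.2900


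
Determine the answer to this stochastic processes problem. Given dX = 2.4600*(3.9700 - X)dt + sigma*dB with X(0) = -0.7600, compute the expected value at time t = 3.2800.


E[X(t)] = mu + (X(0) - mu)*exp(-theta*t)
= 3.9700 + (-0.7600 - 3.9700)*exp(-2.4600*3.2800)
= 3.9700 + -4.7300 * 3.1316e-04
= 3.9685

3.9685


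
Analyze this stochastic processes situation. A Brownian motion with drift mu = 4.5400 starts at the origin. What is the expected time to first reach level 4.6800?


Expected first passage time = a/mu
= 4.6800/4.5400
= 1.0308

1.0308


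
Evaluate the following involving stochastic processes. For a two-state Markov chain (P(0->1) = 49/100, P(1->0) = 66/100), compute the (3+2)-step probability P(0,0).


P^5 = P^3 * P^2
Computing via matrix multiplication of the transition matrix.
Entry (0,0) of P^5 = 0.5739

0.5739


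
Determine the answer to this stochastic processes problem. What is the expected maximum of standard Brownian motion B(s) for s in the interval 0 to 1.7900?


E(max B(s)) = sqrt(2t/pi)
= sqrt(2*1.7900/pi)
= sqrt(1.1395)
= 1.0675

1.0675


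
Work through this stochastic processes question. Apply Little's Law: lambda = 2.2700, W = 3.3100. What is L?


Little's Law: L = lambda * W
= 2.2700 * 3.3100
= 7.5137

7.5137


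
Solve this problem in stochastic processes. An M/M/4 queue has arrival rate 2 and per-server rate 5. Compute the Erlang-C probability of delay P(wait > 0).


a = lambda/mu = 0.4000
rho = a/c = 0.1000
Erlang-C formula applied:
C(c,a) = 7.9444e-04

7.9444e-04


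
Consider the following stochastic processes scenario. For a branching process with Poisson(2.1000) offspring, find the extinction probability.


Since mu = 2.1000 > 1, extinction prob q < 1.
Solve s = exp(mu*(s-1)) iteratively.
q = 0.1779

0.1779


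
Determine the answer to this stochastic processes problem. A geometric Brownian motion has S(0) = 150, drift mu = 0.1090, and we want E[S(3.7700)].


E[S(t)] = S(0) * exp(mu * t)
= 150 * exp(0.1090 * 3.7700)
= 150 * 1.5082
= 226.2330

226.2330


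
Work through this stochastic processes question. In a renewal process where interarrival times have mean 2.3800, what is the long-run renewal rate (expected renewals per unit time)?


Long-run renewal rate = 1/E(X)
= 1/2.3800
= 0.4202

0.4202


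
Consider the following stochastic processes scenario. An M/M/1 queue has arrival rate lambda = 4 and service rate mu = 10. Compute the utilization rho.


rho = lambda/mu
= 4/10
= 0.4000

0.4000


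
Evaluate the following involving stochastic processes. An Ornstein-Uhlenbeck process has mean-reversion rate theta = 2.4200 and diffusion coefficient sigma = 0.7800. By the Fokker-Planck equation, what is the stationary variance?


Stationary variance = sigma^2 / (2*theta)
= 0.7800^2 / (2*2.4200)
= 0.6084 / 4.8400
= 0.1257

0.1257


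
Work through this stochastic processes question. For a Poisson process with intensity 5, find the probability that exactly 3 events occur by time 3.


P(N(t)=k) = (lambda*t)^k * exp(-lambda*t) / k!
lambda*t = 15
= 15^3 * exp(-15) / 3!
= 3375 * 3.0590e-07 / 6
= 1.7207e-04

1.7207e-04


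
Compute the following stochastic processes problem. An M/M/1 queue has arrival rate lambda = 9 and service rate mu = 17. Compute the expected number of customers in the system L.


rho = 9/17 = 0.5294
L = rho/(1-rho)
= 0.5294/0.4706
= 1.1250

1.1250


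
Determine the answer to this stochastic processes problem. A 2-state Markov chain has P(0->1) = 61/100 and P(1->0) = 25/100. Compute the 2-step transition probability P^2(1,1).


Computing P^2 by matrix multiplication.
P = [[0.3900, 0.6100], [0.2500, 0.7500]]
After raising P to the power 2:
P^2(1,1) = 0.7150

0.7150


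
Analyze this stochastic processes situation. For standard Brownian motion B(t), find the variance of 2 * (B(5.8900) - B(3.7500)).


Var(alpha*(B(t)-B(s))) = alpha^2 * (t-s)
= 2^2 * (5.8900 - 3.7500)
= 4 * 2.1400
= 8.5600

8.5600


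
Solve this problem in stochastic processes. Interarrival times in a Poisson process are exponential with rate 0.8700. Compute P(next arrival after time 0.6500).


P(X > t) = exp(-lambda * t)
= exp(-0.8700 * 0.6500)
= exp(-0.5655) = 0.5681

0.5681


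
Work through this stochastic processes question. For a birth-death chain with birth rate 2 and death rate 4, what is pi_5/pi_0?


For birth-death process, pi_n/pi_0 = (lambda/mu)^n
= (2/4)^5
= 0.0312

0.0312


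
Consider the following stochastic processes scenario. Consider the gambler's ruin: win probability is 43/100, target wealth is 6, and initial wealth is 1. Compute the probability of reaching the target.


Gambler's ruin formula:
r = q/p = 0.5700/0.4300 = 1.3256
P(win) = (1 - r^i)/(1 - r^N)
= (1 - 1.3256^1)/(1 - 1.3256^6)
= 0.0736

0.0736


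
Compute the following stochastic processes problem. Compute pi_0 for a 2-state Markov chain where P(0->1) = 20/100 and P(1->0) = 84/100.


Stationary distribution: pi_0 = p10/(p01+p10), pi_1 = p01/(p01+p10)
p01 = 0.2000, p10 = 0.8400
pi_0 = 0.8077

0.8077


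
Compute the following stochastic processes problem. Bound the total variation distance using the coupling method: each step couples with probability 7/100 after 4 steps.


TV distance bound <= (1-delta)^n
= (1 - 0.0700)^4
= 0.9300^4
= 0.7481

0.7481


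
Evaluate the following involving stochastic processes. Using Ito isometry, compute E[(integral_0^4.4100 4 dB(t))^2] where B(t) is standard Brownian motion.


By Ito isometry: E[(int f dB)^2] = int f^2 dt
= 4^2 * 4.4100
= 16 * 4.4100 = 70.5600

70.5600


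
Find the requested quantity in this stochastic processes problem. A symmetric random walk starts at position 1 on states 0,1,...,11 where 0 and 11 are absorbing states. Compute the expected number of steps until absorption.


For symmetric RW on 0,...,N with absorbing barriers, E(i) = i*(N-i)
E(1) = 1 * 10 = 10

10


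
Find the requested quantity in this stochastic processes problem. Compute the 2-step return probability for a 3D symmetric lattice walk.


P(return in 2 steps) = P(reverse first step) = 1/(2d)
= 1/6
= 0.1667

0.1667


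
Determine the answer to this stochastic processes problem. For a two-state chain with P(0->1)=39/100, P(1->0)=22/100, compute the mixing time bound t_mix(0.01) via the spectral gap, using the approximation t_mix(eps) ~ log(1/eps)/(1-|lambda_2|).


lambda_2 = |1 - p01 - p10| = |1 - 0.3900 - 0.2200| = 0.3900
t_mix ~ log(1/eps)/(1 - |lambda_2|)
= log(100)/(1 - 0.3900) = 4.6052/0.6100
= 7.5495

7.5495


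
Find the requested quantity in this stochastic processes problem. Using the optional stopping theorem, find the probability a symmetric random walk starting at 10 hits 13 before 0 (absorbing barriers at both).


By optional stopping theorem: E(M at tau) = M(0) = 10
P(hit 13)*13 + P(hit 0)*0 = 10
P(hit 13) = (10 - 0)/(13 - 0) = 10/13 = 0.7692

0.7692


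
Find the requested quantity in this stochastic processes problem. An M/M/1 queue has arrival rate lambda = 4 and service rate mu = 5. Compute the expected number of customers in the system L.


rho = 4/5 = 0.8000
L = rho/(1-rho)
= 0.8000/0.2000
= 4.0000

4.0000


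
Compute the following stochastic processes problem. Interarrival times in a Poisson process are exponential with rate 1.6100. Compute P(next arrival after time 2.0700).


P(X > t) = exp(-lambda * t)
= exp(-1.6100 * 2.0700)
= exp(-3.3327) = 0.0357

0.0357


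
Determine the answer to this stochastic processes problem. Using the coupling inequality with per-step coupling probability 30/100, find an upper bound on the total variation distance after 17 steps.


TV distance bound <= (1-delta)^n
= (1 - 0.3000)^17
= 0.7000^17
= 0.0023

0.0023


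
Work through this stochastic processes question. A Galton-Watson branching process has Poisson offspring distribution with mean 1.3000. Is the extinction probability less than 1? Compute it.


Since mu = 1.3000 > 1, extinction prob q < 1.
Solve s = exp(mu*(s-1)) iteratively.
q = 0.5770

0.5770


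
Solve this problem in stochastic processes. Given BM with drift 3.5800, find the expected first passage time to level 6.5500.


Expected first passage time = a/mu
= 6.5500/3.5800
= 1.8296

1.8296


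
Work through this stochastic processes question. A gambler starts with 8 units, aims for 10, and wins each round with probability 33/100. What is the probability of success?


Gambler's ruin formula:
r = q/p = 0.6700/0.3300 = 2.0303
P(win) = (1 - r^i)/(1 - r^N)
= (1 - 2.0303^8)/(1 - 2.0303^10)
= 0.2420

0.2420


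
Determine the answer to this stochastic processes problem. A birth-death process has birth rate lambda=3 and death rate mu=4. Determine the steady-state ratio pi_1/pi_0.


For birth-death process, pi_n/pi_0 = (lambda/mu)^n
= (3/4)^1
= 0.7500

0.7500


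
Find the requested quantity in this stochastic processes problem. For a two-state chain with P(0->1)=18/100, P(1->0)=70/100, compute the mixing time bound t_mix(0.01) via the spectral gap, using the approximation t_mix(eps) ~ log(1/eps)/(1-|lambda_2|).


lambda_2 = |1 - p01 - p10| = |1 - 0.1800 - 0.7000| = 0.1200
t_mix ~ log(1/eps)/(1 - |lambda_2|)
= log(100)/(1 - 0.1200) = 4.6052/0.8800
= 5.2331

5.2331


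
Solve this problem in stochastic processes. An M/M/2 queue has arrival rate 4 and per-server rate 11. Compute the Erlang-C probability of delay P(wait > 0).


a = lambda/mu = 0.3636
rho = a/c = 0.1818
Erlang-C formula applied:
C(c,a) = 0.0559

0.0559


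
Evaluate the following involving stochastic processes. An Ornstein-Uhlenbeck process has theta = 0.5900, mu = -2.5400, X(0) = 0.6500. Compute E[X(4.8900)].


E[X(t)] = mu + (X(0) - mu)*exp(-theta*t)
= -2.5400 + (0.6500 - -2.5400)*exp(-0.5900*4.8900)
= -2.5400 + 3.1900 * 0.0558
= -2.3618

-2.3618


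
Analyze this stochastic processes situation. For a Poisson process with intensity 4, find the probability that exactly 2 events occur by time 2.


P(N(t)=k) = (lambda*t)^k * exp(-lambda*t) / k!
lambda*t = 8
= 8^2 * exp(-8) / 2!
= 64 * 3.3546e-04 / 2
= 0.0107

0.0107


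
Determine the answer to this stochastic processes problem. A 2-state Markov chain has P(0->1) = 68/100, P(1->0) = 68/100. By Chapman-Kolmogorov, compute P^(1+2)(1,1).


P^3 = P^1 * P^2
Computing via matrix multiplication of the transition matrix.
Entry (1,1) of P^3 = 0.4767

0.4767


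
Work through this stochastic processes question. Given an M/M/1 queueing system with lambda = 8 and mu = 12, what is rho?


rho = lambda/mu
= 8/12
= 0.6667

0.6667


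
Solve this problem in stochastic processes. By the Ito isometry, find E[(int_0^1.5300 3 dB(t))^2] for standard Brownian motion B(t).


By Ito isometry: E[(int f dB)^2] = int f^2 dt
= 3^2 * 1.5300
= 9 * 1.5300 = 13.7700

13.7700


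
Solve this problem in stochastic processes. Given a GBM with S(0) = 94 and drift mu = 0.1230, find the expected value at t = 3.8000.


E[S(t)] = S(0) * exp(mu * t)
= 94 * exp(0.1230 * 3.8000)
= 94 * 1.5958
= 150.0089

150.0089


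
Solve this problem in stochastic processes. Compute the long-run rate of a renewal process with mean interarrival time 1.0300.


Long-run renewal rate = 1/E(X)
= 1/1.0300
= 0.9709

0.9709


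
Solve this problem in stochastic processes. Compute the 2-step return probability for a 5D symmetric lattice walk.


P(return in 2 steps) = P(reverse first step) = 1/(2d)
= 1/10
= 0.1000

0.1000


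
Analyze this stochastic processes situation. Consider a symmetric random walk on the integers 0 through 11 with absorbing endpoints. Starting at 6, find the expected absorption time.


For symmetric RW on 0,...,N with absorbing barriers, E(i) = i*(N-i)
E(6) = 6 * 5 = 30

30


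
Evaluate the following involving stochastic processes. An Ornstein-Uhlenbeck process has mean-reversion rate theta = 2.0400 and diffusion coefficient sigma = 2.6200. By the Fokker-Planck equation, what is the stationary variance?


Stationary variance = sigma^2 / (2*theta)
= 2.6200^2 / (2*2.0400)
= 6.8644 / 4.0800
= 1.6825

1.6825


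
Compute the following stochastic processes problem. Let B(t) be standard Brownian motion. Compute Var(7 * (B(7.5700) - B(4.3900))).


Var(alpha*(B(t)-B(s))) = alpha^2 * (t-s)
= 7^2 * (7.5700 - 4.3900)
= 49 * 3.1800
= 155.8200

155.8200


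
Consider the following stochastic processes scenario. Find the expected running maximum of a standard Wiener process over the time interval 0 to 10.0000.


E(max B(s)) = sqrt(2t/pi)
= sqrt(2*10.0000/pi)
= sqrt(6.3662)
= 2.5231

2.5231


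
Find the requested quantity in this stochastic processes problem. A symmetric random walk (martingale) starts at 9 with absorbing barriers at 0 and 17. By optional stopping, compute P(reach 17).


By optional stopping theorem: E(M at tau) = M(0) = 9
P(hit 17)*17 + P(hit 0)*0 = 9
P(hit 17) = (9 - 0)/(17 - 0) = 9/17 = 0.5294

0.5294


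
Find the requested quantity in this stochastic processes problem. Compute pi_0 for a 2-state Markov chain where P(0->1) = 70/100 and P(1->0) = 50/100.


Stationary distribution: pi_0 = p10/(p01+p10), pi_1 = p01/(p01+p10)
p01 = 0.7000, p10 = 0.5000
pi_0 = 0.4167

0.4167


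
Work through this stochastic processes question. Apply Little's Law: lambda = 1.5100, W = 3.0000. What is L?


Little's Law: L = lambda * W
= 1.5100 * 3.0000
= 4.5300

4.5300


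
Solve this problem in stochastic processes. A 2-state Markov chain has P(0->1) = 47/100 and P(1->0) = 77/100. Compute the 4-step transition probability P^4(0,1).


Computing P^4 by matrix multiplication.
P = [[0.5300, 0.4700], [0.7700, 0.2300]]
After raising P to the power 4:
P^4(0,1) = 0.3778

0.3778


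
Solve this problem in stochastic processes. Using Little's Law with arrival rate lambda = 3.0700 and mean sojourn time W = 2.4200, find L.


Little's Law: L = lambda * W
= 3.0700 * 2.4200
= 7.4294

7.4294


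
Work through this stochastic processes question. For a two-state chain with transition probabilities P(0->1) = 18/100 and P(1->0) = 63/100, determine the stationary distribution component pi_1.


Stationary distribution: pi_0 = p10/(p01+p10), pi_1 = p01/(p01+p10)
p01 = 0.1800, p10 = 0.6300
pi_1 = 0.2222

0.2222


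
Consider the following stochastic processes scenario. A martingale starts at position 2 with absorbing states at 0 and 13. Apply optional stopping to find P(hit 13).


By optional stopping theorem: E(M at tau) = M(0) = 2
P(hit 13)*13 + P(hit 0)*0 = 2
P(hit 13) = (2 - 0)/(13 - 0) = 2/13 = 0.1538

0.1538


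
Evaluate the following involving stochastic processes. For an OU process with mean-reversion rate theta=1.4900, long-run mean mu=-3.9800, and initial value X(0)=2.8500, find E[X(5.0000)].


E[X(t)] = mu + (X(0) - mu)*exp(-theta*t)
= -3.9800 + (2.8500 - -3.9800)*exp(-1.4900*5.0000)
= -3.9800 + 6.8300 * 5.8144e-04
= -3.9760

-3.9760


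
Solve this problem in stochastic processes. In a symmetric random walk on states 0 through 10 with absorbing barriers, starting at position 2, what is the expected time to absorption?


For symmetric RW on 0,...,N with absorbing barriers, E(i) = i*(N-i)
E(2) = 2 * 8 = 16

16


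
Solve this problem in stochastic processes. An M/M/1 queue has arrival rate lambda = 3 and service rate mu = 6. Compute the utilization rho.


rho = lambda/mu
= 3/6
= 0.5000

0.5000


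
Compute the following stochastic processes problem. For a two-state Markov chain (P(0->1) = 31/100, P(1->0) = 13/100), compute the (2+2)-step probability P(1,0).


P^4 = P^2 * P^2
Computing via matrix multiplication of the transition matrix.
Entry (1,0) of P^4 = 0.2664

0.2664
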